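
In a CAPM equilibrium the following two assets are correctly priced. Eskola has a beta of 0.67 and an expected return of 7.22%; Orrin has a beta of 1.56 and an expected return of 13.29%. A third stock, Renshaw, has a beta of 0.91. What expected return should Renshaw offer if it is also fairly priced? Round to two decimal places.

8.86%

MRP (SML slope) = (13.29% − 7.22%) / (1.56 − 0.67) = 6.07% / 0.89 = 6.8202%
R_f (intercept) = 7.22% − 0.67 × 6.8202% = 2.6505%
E(R_Renshaw) = R_f + β × MRP = 2.6505% + 0.91 × 6.8202% = 8.86%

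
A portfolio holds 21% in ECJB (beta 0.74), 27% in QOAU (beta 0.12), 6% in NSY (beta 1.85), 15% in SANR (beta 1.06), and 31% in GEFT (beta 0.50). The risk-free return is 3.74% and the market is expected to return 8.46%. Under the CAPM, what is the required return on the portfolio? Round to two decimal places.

6.63%

β_P = Σ w_i β_i = 0.21×0.74 + 0.27×0.12 + 0.06×1.85 + 0.15×1.06 + 0.31×0.50 = 0.6128
MRP = 8.46% − 3.74% = 4.72%
E(R_P) = R_f + β_P × MRP = 3.74% + 0.6128 × 4.72% = 6.63%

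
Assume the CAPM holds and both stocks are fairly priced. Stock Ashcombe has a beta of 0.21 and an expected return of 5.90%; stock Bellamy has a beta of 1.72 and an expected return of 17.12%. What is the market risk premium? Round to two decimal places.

Both satisfy E(R) = R_f + β·MRP, so the slope of the SML is
MRP = (17.12% − 5.90%) / (1.72 − 0.21) = 11.22% / 1.51 = 7.4305%

7.43%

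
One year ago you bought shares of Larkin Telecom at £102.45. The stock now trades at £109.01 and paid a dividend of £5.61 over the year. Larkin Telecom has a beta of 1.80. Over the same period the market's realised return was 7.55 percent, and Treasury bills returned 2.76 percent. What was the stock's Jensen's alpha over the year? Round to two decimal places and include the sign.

+0.50%

Realised HPR = (P1 + D1 − P0) / P0 = (109.01 + 5.61 − 102.45) / 102.45 = 12.17 / 102.45 = 11.8790%
MRP = 7.55% − 2.76% = 4.79%
CAPM required = R_f + β·MRP = 2.76% + 1.80 × 4.79% = 11.3820%
α = realised − required = 11.8790% − 11.3820% = +0.50%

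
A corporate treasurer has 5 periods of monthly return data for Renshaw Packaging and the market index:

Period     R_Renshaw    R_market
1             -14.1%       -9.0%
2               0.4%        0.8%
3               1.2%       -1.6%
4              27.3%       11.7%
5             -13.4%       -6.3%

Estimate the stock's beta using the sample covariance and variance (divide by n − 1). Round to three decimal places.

Mean R_i = (-14.1 + 0.4 + 1.2 + 27.3 − 13.4) / 5 = 0.2800%
Mean R_m = (-9.0 + 0.8 − 1.6 + 11.7 − 6.3) / 5 = -0.8800%
Σ(R_i − R̄_i)(R_m − R̄_m) = 530.3620  ⇒  Cov = 530.3620 / 4 = 132.5905
Σ(R_m − R̄_m)² = 256.9080  ⇒  Var(R_m) = 256.9080 / 4 = 64.2270
β = Cov / Var(R_m) = 132.5905 / 64.2270 = 2.0644

2.064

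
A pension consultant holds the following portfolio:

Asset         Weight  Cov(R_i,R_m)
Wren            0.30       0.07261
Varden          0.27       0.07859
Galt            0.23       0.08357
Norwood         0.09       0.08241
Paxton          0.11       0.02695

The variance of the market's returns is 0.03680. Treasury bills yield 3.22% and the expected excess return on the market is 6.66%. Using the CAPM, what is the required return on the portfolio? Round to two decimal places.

β_Wren = 0.07261 / 0.03680 = 1.9731
β_Varden = 0.07859 / 0.03680 = 2.1356
β_Galt = 0.08357 / 0.03680 = 2.2709
β_Norwood = 0.08241 / 0.03680 = 2.2394
β_Paxton = 0.02695 / 0.03680 = 0.7323
β_P = Σ w_i β_i = 0.30×1.9731 + 0.27×2.1356 + 0.23×2.2709 + 0.09×2.2394 + 0.11×0.7323 = 1.9729
E(R_P) = R_f + β_P × MRP = 3.22% + 1.9729 × 6.66% = 16.36%

16.36%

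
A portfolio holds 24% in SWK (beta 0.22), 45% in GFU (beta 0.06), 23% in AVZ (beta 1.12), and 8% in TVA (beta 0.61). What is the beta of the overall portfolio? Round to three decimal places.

β_P = Σ w_i β_i = 0.24×0.22 + 0.45×0.06 + 0.23×1.12 + 0.08×0.61 = 0.3862

0.386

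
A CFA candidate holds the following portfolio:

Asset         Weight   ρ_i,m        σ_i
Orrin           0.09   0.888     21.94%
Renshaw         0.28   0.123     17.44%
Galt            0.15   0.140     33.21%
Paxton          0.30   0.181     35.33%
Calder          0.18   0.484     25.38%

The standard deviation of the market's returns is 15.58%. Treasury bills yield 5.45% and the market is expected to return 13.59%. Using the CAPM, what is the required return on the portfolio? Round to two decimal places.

β_Orrin = 0.888 × 21.94% / 15.58% = 1.2505
β_Renshaw = 0.123 × 17.44% / 15.58% = 0.1377
β_Galt = 0.140 × 33.21% / 15.58% = 0.2984
β_Paxton = 0.181 × 35.33% / 15.58% = 0.4104
β_Calder = 0.484 × 25.38% / 15.58% = 0.7884
β_P = Σ w_i β_i = 0.09×1.2505 + 0.28×0.1377 + 0.15×0.2984 + 0.30×0.4104 + 0.18×0.7884 = 0.4609
MRP = 13.59% − 5.45% = 8.14%
E(R_P) = R_f + β_P × MRP = 5.45% + 0.4609 × 8.14% = 9.20%

9.20%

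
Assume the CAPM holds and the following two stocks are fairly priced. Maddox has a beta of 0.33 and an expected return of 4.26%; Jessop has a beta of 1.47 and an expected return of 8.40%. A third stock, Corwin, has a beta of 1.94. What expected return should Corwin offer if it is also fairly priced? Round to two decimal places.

10.11%

MRP (SML slope) = (8.40% − 4.26%) / (1.47 − 0.33) = 4.14% / 1.14 = 3.6316%
R_f (intercept) = 4.26% − 0.33 × 3.6316% = 3.0616%
E(R_Corwin) = R_f + β × MRP = 3.0616% + 1.94 × 3.6316% = 10.11%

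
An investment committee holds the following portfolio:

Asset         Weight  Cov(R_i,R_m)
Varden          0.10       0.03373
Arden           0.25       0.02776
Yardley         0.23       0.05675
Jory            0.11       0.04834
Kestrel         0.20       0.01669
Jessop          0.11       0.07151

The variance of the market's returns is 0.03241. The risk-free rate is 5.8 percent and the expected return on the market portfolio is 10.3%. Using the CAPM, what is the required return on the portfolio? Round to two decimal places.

11.34%

β_Varden = 0.03373 / 0.03241 = 1.0407
β_Arden = 0.02776 / 0.03241 = 0.8565
β_Yardley = 0.05675 / 0.03241 = 1.7510
β_Jory = 0.04834 / 0.03241 = 1.4915
β_Kestrel = 0.01669 / 0.03241 = 0.5150
β_Jessop = 0.07151 / 0.03241 = 2.2064
β_P = Σ w_i β_i = 0.10×1.0407 + 0.25×0.8565 + 0.23×1.7510 + 0.11×1.4915 + 0.20×0.5150 + 0.11×2.2064 = 1.2307
MRP = 10.3% − 5.8% = 4.50%
E(R_P) = R_f + β_P × MRP = 5.8% + 1.2307 × 4.5% = 11.34%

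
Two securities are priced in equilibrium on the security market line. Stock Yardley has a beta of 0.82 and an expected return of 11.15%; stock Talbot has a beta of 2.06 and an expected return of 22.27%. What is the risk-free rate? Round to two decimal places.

3.80%

Both satisfy E(R) = R_f + β·MRP, so the slope of the SML is
MRP = (22.27% − 11.15%) / (2.06 − 0.82) = 11.12% / 1.24 = 8.9677%
R_f = E(R_Yardley) − β_Yardley·MRP = 11.15% − 0.82 × 8.9677% = 3.7965%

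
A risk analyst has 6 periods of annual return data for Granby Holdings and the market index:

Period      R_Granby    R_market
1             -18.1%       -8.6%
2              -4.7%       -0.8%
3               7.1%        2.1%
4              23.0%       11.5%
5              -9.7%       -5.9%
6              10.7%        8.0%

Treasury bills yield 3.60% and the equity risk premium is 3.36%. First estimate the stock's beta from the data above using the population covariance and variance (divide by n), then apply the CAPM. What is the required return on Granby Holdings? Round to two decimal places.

Mean R_i = (-18.1 − 4.7 + 7.1 + 23.0 − 9.7 + 10.7) / 6 = 1.3833%
Mean R_m = (-8.6 − 0.8 + 2.1 + 11.5 − 5.9 + 8.0) / 6 = 1.0500%
Σ(R_i − R̄_i)(R_m − R̄_m) = 572.9450  ⇒  Cov = 572.9450 / 6 = 95.4908
Σ(R_m − R̄_m)² = 303.4550  ⇒  Var(R_m) = 303.4550 / 6 = 50.5758
β = Cov / Var(R_m) = 95.4908 / 50.5758 = 1.8881
E(R) = R_f + β × MRP = 3.60% + 1.8881 × 3.36% = 9.94%

9.94%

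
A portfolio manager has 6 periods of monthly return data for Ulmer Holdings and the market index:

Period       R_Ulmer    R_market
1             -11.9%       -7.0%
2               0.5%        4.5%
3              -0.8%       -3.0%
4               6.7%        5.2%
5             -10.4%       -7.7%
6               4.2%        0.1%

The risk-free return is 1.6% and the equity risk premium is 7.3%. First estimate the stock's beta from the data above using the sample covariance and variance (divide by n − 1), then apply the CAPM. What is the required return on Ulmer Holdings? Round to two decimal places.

10.50%

Mean R_i = (-11.9 + 0.5 − 0.8 + 6.7 − 10.4 + 4.2) / 6 = -1.9500%
Mean R_m = (-7.0 + 4.5 − 3.0 + 5.2 − 7.7 + 0.1) / 6 = -1.3167%
Σ(R_i − R̄_i)(R_m − R̄_m) = 187.8850  ⇒  Cov = 187.8850 / 5 = 37.5770
Σ(R_m − R̄_m)² = 154.1883  ⇒  Var(R_m) = 154.1883 / 5 = 30.8377
β = Cov / Var(R_m) = 37.5770 / 30.8377 = 1.2185
E(R) = R_f + β × MRP = 1.6% + 1.2185 × 7.3% = 10.50%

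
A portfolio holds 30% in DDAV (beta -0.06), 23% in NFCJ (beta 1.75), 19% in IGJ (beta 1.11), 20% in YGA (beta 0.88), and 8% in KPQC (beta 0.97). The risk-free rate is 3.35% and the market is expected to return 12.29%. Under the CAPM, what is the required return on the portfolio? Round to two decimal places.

10.94%

β_P = Σ w_i β_i = 0.30×-0.06 + 0.23×1.75 + 0.19×1.11 + 0.20×0.88 + 0.08×0.97 = 0.8490
MRP = 12.29% − 3.35% = 8.94%
E(R_P) = R_f + β_P × MRP = 3.35% + 0.8490 × 8.94% = 10.94%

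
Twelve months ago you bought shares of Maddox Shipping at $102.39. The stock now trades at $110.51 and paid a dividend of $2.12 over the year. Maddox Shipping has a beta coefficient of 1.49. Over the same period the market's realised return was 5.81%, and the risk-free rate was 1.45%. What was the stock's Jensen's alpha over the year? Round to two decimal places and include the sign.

Realised HPR = (P1 + D1 − P0) / P0 = (110.51 + 2.12 − 102.39) / 102.39 = 10.24 / 102.39 = 10.0010%
MRP = 5.81% − 1.45% = 4.36%
CAPM required = R_f + β·MRP = 1.45% + 1.49 × 4.36% = 7.9464%
α = realised − required = 10.0010% − 7.9464% = +2.05%

+2.05%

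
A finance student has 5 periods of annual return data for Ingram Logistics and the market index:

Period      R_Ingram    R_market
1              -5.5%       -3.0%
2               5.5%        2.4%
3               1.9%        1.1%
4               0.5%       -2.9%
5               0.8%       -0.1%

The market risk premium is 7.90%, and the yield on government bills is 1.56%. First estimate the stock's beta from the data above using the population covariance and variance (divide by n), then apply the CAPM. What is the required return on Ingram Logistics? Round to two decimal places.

12.44%

Mean R_i = (-5.5 + 5.5 + 1.9 + 0.5 + 0.8) / 5 = 0.6400%
Mean R_m = (-3.0 + 2.4 + 1.1 − 2.9 − 0.1) / 5 = -0.5000%
Σ(R_i − R̄_i)(R_m − R̄_m) = 31.8600  ⇒  Cov = 31.8600 / 5 = 6.3720
Σ(R_m − R̄_m)² = 23.1400  ⇒  Var(R_m) = 23.1400 / 5 = 4.6280
β = Cov / Var(R_m) = 6.3720 / 4.6280 = 1.3768
E(R) = R_f + β × MRP = 1.56% + 1.3768 × 7.90% = 12.44%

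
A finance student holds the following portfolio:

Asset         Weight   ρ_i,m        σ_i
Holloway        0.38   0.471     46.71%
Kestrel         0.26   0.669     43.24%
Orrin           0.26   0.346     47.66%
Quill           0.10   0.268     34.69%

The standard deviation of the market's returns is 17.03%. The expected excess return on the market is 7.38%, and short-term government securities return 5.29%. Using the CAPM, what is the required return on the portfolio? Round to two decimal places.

14.43%

β_Holloway = 0.471 × 46.71% / 17.03% = 1.2919
β_Kestrel = 0.669 × 43.24% / 17.03% = 1.6986
β_Orrin = 0.346 × 47.66% / 17.03% = 0.9683
β_Quill = 0.268 × 34.69% / 17.03% = 0.5459
β_P = Σ w_i β_i = 0.38×1.2919 + 0.26×1.6986 + 0.26×0.9683 + 0.10×0.5459 = 1.2389
E(R_P) = R_f + β_P × MRP = 5.29% + 1.2389 × 7.38% = 14.43%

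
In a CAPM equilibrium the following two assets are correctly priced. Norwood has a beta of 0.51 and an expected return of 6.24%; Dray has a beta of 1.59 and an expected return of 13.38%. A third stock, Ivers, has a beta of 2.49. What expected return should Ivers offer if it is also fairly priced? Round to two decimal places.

19.33%

MRP (SML slope) = (13.38% − 6.24%) / (1.59 − 0.51) = 7.14% / 1.08 = 6.6111%
R_f (intercept) = 6.24% − 0.51 × 6.6111% = 2.8683%
E(R_Ivers) = R_f + β × MRP = 2.8683% + 2.49 × 6.6111% = 19.33%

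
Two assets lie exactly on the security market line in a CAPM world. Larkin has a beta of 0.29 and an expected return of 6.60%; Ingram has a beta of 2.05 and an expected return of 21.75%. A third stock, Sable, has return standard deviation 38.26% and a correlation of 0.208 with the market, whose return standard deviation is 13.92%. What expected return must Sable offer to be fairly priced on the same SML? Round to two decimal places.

MRP = (21.75% − 6.60%) / (2.05 − 0.29) = 8.6080%
R_f = 6.60% − 0.29 × 8.6080% = 4.1037%
β_Sable = ρ·σ_i/σ_m = 0.208 × 38.26 / 13.92 = 0.5717
E(R_Sable) = R_f + β × MRP = 4.1037% + 0.5717 × 8.6080% = 9.02%

9.02%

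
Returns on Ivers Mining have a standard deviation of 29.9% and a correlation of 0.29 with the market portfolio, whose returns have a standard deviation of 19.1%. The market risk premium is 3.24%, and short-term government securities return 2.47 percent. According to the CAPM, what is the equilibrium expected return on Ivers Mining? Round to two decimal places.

β = ρ × σ_i / σ_m = 0.29 × 29.9% / 19.1% = 0.4540
E(R) = 2.47% + 0.4540 × 3.24% = 3.94%

3.94%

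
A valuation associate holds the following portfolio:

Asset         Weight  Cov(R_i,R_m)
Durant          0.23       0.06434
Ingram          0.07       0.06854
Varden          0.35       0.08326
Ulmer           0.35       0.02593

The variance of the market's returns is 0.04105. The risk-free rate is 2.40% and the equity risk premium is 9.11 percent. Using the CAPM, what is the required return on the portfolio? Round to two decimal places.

β_Durant = 0.06434 / 0.04105 = 1.5674
β_Ingram = 0.06854 / 0.04105 = 1.6697
β_Varden = 0.08326 / 0.04105 = 2.0283
β_Ulmer = 0.02593 / 0.04105 = 0.6317
β_P = Σ w_i β_i = 0.23×1.5674 + 0.07×1.6697 + 0.35×2.0283 + 0.35×0.6317 = 1.4084
E(R_P) = R_f + β_P × MRP = 2.40% + 1.4084 × 9.11% = 15.23%

15.23%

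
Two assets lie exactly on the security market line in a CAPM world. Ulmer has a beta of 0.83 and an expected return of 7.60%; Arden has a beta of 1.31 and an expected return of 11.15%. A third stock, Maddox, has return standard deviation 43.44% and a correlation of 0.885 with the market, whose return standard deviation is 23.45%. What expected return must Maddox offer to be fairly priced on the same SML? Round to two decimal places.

MRP = (11.15% − 7.60%) / (1.31 − 0.83) = 7.3958%
R_f = 7.60% − 0.83 × 7.3958% = 1.4615%
β_Maddox = ρ·σ_i/σ_m = 0.885 × 43.44 / 23.45 = 1.6394
E(R_Maddox) = R_f + β × MRP = 1.4615% + 1.6394 × 7.3958% = 13.59%

13.59%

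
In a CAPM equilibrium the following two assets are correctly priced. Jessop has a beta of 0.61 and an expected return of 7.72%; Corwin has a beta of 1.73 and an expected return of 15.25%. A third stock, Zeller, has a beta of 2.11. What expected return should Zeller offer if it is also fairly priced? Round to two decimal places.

17.80%

MRP (SML slope) = (15.25% − 7.72%) / (1.73 − 0.61) = 7.53% / 1.12 = 6.7232%
R_f (intercept) = 7.72% − 0.61 × 6.7232% = 3.6188%
E(R_Zeller) = R_f + β × MRP = 3.6188% + 2.11 × 6.7232% = 17.80%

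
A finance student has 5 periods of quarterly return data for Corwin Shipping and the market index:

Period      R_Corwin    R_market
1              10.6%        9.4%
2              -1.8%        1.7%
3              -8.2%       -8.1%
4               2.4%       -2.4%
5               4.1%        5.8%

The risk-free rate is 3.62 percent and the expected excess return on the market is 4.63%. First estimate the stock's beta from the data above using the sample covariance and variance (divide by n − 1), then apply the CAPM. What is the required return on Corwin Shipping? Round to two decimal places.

Mean R_i = (10.6 − 1.8 − 8.2 + 2.4 + 4.1) / 5 = 1.4200%
Mean R_m = (9.4 + 1.7 − 8.1 − 2.4 + 5.8) / 5 = 1.2800%
Σ(R_i − R̄_i)(R_m − R̄_m) = 171.9320  ⇒  Cov = 171.9320 / 4 = 42.9830
Σ(R_m − R̄_m)² = 188.0680  ⇒  Var(R_m) = 188.0680 / 4 = 47.0170
β = Cov / Var(R_m) = 42.9830 / 47.0170 = 0.9142
E(R) = R_f + β × MRP = 3.62% + 0.9142 × 4.63% = 7.85%

7.85%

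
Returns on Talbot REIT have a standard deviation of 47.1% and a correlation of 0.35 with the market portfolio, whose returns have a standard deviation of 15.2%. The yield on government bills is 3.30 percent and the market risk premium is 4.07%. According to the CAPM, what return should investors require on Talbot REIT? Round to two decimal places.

β = ρ × σ_i / σ_m = 0.35 × 47.1% / 15.2% = 1.0845
E(R) = 3.30% + 1.0845 × 4.07% = 7.71%

7.71%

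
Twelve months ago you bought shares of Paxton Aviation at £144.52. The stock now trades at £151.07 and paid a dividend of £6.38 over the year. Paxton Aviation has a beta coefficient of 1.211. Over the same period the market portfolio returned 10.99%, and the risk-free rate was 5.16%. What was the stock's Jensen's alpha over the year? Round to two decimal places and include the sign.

-3.27%

Realised HPR = (P1 + D1 − P0) / P0 = (151.07 + 6.38 − 144.52) / 144.52 = 12.93 / 144.52 = 8.9469%
MRP = 10.99% − 5.16% = 5.83%
CAPM required = R_f + β·MRP = 5.16% + 1.211 × 5.83% = 12.22013%
α = realised − required = 8.9469% − 12.22013% = -3.27%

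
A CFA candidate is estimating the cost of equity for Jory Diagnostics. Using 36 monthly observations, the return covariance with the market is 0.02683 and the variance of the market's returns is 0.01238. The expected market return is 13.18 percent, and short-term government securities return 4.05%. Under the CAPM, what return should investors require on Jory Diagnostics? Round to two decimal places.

β = Cov(R_i, R_m) / Var(R_m) = 0.02683 / 0.01238 = 2.1672
MRP = 13.18% − 4.05% = 9.13%
E(R) = R_f + β × MRP = 4.05% + 2.1672 × 9.13% = 23.84%

23.84%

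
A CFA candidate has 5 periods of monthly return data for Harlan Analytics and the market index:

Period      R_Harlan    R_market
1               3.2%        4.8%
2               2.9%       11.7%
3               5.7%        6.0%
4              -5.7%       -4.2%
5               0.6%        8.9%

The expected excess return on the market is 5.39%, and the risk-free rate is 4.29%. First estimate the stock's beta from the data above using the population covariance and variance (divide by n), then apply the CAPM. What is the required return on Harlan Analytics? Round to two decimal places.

7.13%

Mean R_i = (3.2 + 2.9 + 5.7 − 5.7 + 0.6) / 5 = 1.3400%
Mean R_m = (4.8 + 11.7 + 6.0 − 4.2 + 8.9) / 5 = 5.4400%
Σ(R_i − R̄_i)(R_m − R̄_m) = 76.3220  ⇒  Cov = 76.3220 / 5 = 15.2644
Σ(R_m − R̄_m)² = 144.8120  ⇒  Var(R_m) = 144.8120 / 5 = 28.9624
β = Cov / Var(R_m) = 15.2644 / 28.9624 = 0.5270
E(R) = R_f + β × MRP = 4.29% + 0.5270 × 5.39% = 7.13%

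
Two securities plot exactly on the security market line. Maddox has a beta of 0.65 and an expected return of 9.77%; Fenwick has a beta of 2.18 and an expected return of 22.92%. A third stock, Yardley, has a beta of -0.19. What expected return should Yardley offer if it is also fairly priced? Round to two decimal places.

2.55%

MRP (SML slope) = (22.92% − 9.77%) / (2.18 − 0.65) = 13.15% / 1.53 = 8.5948%
R_f (intercept) = 9.77% − 0.65 × 8.5948% = 4.1834%
E(R_Yardley) = R_f + β × MRP = 4.1834% + -0.19 × 8.5948% = 2.55%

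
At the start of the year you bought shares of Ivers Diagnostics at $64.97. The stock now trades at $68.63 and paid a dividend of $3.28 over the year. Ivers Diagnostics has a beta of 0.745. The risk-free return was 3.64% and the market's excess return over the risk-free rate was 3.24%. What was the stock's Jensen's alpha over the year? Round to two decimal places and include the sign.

Realised HPR = (P1 + D1 − P0) / P0 = (68.63 + 3.28 − 64.97) / 64.97 = 6.94 / 64.97 = 10.6819%
CAPM required = R_f + β·MRP = 3.64% + 0.745 × 3.24% = 6.05380%
α = realised − required = 10.6819% − 6.05380% = +4.63%

+4.63%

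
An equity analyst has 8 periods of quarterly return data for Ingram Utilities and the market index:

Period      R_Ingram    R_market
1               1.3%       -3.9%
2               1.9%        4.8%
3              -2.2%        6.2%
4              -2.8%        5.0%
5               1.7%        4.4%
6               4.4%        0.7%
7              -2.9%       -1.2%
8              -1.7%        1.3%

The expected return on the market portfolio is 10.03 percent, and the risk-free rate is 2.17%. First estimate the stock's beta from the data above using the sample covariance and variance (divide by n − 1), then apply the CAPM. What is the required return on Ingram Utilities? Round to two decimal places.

Mean R_i = (1.3 + 1.9 − 2.2 − 2.8 + 1.7 + 4.4 − 2.9 − 1.7) / 8 = -0.0375%
Mean R_m = (-3.9 + 4.8 + 6.2 + 5.0 + 4.4 + 0.7 − 1.2 + 1.3) / 8 = 2.1625%
Σ(R_i − R̄_i)(R_m − R̄_m) = -11.1113  ⇒  Cov = -11.1113 / 7 = -1.5873
Σ(R_m − R̄_m)² = 87.2588  ⇒  Var(R_m) = 87.2588 / 7 = 12.4655
β = Cov / Var(R_m) = -1.5873 / 12.4655 = -0.1273
MRP = 10.03% − 2.17% = 7.86%
E(R) = R_f + β × MRP = 2.17% + -0.1273 × 7.86% = 1.17%

1.17%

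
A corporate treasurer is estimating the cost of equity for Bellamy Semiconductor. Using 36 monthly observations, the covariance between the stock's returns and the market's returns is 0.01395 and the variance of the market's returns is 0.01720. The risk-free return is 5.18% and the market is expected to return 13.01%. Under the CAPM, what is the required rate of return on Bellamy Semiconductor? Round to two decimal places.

11.53%

β = Cov(R_i, R_m) / Var(R_m) = 0.01395 / 0.01720 = 0.8110
MRP = 13.01% − 5.18% = 7.83%
E(R) = R_f + β × MRP = 5.18% + 0.8110 × 7.83% = 11.53%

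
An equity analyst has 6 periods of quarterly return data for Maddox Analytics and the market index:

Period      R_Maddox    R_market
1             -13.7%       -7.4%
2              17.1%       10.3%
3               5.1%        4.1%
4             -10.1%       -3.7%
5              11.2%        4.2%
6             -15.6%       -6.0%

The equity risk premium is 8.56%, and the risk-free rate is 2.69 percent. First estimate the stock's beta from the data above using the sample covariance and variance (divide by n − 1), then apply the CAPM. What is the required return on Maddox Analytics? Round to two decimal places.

19.41%

Mean R_i = (-13.7 + 17.1 + 5.1 − 10.1 + 11.2 − 15.6) / 6 = -1.0000%
Mean R_m = (-7.4 + 10.3 + 4.1 − 3.7 + 4.2 − 6.0) / 6 = 0.2500%
Σ(R_i − R̄_i)(R_m − R̄_m) = 477.9300  ⇒  Cov = 477.9300 / 5 = 95.5860
Σ(R_m − R̄_m)² = 244.6150  ⇒  Var(R_m) = 244.6150 / 5 = 48.9230
β = Cov / Var(R_m) = 95.5860 / 48.9230 = 1.9538
E(R) = R_f + β × MRP = 2.69% + 1.9538 × 8.56% = 19.41%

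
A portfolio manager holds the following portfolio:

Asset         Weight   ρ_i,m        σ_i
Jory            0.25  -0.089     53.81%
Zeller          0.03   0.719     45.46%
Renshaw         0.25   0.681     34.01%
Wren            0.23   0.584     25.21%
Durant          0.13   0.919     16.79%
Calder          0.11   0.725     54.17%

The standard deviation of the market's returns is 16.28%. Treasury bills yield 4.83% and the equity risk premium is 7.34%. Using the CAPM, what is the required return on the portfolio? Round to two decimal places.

11.72%

β_Jory = -0.089 × 53.81% / 16.28% = -0.2942
β_Zeller = 0.719 × 45.46% / 16.28% = 2.0077
β_Renshaw = 0.681 × 34.01% / 16.28% = 1.4227
β_Wren = 0.584 × 25.21% / 16.28% = 0.9043
β_Durant = 0.919 × 16.79% / 16.28% = 0.9478
β_Calder = 0.725 × 54.17% / 16.28% = 2.4124
β_P = Σ w_i β_i = 0.25×-0.2942 + 0.03×2.0077 + 0.25×1.4227 + 0.23×0.9043 + 0.13×0.9478 + 0.11×2.4124 = 0.9389
E(R_P) = R_f + β_P × MRP = 4.83% + 0.9389 × 7.34% = 11.72%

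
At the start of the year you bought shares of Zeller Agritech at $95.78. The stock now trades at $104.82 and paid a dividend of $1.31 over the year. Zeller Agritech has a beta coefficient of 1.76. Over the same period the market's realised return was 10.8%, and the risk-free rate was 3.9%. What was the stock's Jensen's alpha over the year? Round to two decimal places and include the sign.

-5.24%

Realised HPR = (P1 + D1 − P0) / P0 = (104.82 + 1.31 − 95.78) / 95.78 = 10.35 / 95.78 = 10.8060%
MRP = 10.8% − 3.9% = 6.90%
CAPM required = R_f + β·MRP = 3.9% + 1.76 × 6.9% = 16.0440%
α = realised − required = 10.8060% − 16.0440% = -5.24%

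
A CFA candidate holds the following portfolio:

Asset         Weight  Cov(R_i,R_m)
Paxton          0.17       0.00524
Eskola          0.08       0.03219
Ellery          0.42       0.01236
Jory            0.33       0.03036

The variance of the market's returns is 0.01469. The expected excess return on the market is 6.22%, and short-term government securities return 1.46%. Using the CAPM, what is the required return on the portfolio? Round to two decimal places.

9.37%

β_Paxton = 0.00524 / 0.01469 = 0.3567
β_Eskola = 0.03219 / 0.01469 = 2.1913
β_Ellery = 0.01236 / 0.01469 = 0.8414
β_Jory = 0.03036 / 0.01469 = 2.0667
β_P = Σ w_i β_i = 0.17×0.3567 + 0.08×2.1913 + 0.42×0.8414 + 0.33×2.0667 = 1.2713
E(R_P) = R_f + β_P × MRP = 1.46% + 1.2713 × 6.22% = 9.37%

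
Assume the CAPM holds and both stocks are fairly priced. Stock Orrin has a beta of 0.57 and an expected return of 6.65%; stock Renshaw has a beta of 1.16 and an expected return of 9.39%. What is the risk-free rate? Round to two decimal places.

Both satisfy E(R) = R_f + β·MRP, so the slope of the SML is
MRP = (9.39% − 6.65%) / (1.16 − 0.57) = 2.74% / 0.59 = 4.6441%
R_f = E(R_Orrin) − β_Orrin·MRP = 6.65% − 0.57 × 4.6441% = 4.0029%

4.00%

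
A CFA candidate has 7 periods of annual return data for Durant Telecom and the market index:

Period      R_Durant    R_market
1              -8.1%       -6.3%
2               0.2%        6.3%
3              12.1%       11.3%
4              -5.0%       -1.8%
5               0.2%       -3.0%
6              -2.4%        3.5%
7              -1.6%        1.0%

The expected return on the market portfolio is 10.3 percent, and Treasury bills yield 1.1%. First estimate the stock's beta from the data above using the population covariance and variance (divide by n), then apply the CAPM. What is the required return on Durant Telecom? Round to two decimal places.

Mean R_i = (-8.1 + 0.2 + 12.1 − 5.0 + 0.2 − 2.4 − 1.6) / 7 = -0.6571%
Mean R_m = (-6.3 + 6.3 + 11.3 − 1.8 − 3.0 + 3.5 + 1.0) / 7 = 1.5714%
Σ(R_i − R̄_i)(R_m − R̄_m) = 194.6486  ⇒  Cov = 194.6486 / 7 = 27.8069
Σ(R_m − R̄_m)² = 215.2743  ⇒  Var(R_m) = 215.2743 / 7 = 30.7535
β = Cov / Var(R_m) = 27.8069 / 30.7535 = 0.9042
MRP = 10.3% − 1.1% = 9.20%
E(R) = R_f + β × MRP = 1.1% + 0.9042 × 9.2% = 9.42%

9.42%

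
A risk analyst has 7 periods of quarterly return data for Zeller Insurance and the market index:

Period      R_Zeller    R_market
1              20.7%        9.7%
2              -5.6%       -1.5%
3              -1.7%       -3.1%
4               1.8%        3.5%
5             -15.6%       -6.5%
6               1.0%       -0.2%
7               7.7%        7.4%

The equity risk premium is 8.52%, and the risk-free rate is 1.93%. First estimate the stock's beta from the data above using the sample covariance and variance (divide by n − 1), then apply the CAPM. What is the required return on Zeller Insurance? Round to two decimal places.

17.38%

Mean R_i = (20.7 − 5.6 − 1.7 + 1.8 − 15.6 + 1.0 + 7.7) / 7 = 1.1857%
Mean R_m = (9.7 − 1.5 − 3.1 + 3.5 − 6.5 − 0.2 + 7.4) / 7 = 1.3286%
Σ(R_i − R̄_i)(R_m − R̄_m) = 367.9129  ⇒  Cov = 367.9129 / 6 = 61.3188
Σ(R_m − R̄_m)² = 202.8943  ⇒  Var(R_m) = 202.8943 / 6 = 33.8157
β = Cov / Var(R_m) = 61.3188 / 33.8157 = 1.8133
E(R) = R_f + β × MRP = 1.93% + 1.8133 × 8.52% = 17.38%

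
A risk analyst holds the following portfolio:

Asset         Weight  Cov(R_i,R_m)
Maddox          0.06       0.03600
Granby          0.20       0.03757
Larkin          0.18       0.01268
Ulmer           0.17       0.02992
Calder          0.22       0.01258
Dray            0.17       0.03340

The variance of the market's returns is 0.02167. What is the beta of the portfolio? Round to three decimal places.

1.176

β_Maddox = 0.03600 / 0.02167 = 1.6613
β_Granby = 0.03757 / 0.02167 = 1.7337
β_Larkin = 0.01268 / 0.02167 = 0.5851
β_Ulmer = 0.02992 / 0.02167 = 1.3807
β_Calder = 0.01258 / 0.02167 = 0.5805
β_Dray = 0.03340 / 0.02167 = 1.5413
β_P = Σ w_i β_i = 0.06×1.6613 + 0.20×1.7337 + 0.18×0.5851 + 0.17×1.3807 + 0.22×0.5805 + 0.17×1.5413 = 1.1762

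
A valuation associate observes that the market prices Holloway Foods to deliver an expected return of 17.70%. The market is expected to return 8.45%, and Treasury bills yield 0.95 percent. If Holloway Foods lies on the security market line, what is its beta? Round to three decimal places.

MRP = 8.45% − 0.95% = 7.50%
β = (E(R) − R_f) / MRP = (17.70% − 0.95%) / 7.50% = 16.75% / 7.50% = 2.233

2.233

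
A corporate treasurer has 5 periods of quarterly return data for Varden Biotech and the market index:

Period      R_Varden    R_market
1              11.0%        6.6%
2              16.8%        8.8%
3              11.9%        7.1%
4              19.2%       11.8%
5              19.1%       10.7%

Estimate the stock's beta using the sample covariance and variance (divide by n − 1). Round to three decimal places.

1.681

Mean R_i = (11.0 + 16.8 + 11.9 + 19.2 + 19.1) / 5 = 15.6000%
Mean R_m = (6.6 + 8.8 + 7.1 + 11.8 + 10.7) / 5 = 9.0000%
Σ(R_i − R̄_i)(R_m − R̄_m) = 33.8600  ⇒  Cov = 33.8600 / 4 = 8.4650
Σ(R_m − R̄_m)² = 20.1400  ⇒  Var(R_m) = 20.1400 / 4 = 5.0350
β = Cov / Var(R_m) = 8.4650 / 5.0350 = 1.6812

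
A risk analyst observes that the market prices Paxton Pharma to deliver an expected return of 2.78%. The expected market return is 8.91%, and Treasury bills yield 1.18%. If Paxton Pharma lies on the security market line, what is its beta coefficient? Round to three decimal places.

MRP = 8.91% − 1.18% = 7.73%
β = (E(R) − R_f) / MRP = (2.78% − 1.18%) / 7.73% = 1.60% / 7.73% = 0.207

0.207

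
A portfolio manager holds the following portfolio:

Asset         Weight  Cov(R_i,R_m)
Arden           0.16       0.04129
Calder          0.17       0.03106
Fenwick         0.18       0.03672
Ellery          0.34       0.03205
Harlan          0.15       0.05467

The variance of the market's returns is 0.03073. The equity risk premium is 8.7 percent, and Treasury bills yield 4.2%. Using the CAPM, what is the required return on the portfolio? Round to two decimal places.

14.84%

β_Arden = 0.04129 / 0.03073 = 1.3436
β_Calder = 0.03106 / 0.03073 = 1.0107
β_Fenwick = 0.03672 / 0.03073 = 1.1949
β_Ellery = 0.03205 / 0.03073 = 1.0430
β_Harlan = 0.05467 / 0.03073 = 1.7790
β_P = Σ w_i β_i = 0.16×1.3436 + 0.17×1.0107 + 0.18×1.1949 + 0.34×1.0430 + 0.15×1.7790 = 1.2233
E(R_P) = R_f + β_P × MRP = 4.2% + 1.2233 × 8.7% = 14.84%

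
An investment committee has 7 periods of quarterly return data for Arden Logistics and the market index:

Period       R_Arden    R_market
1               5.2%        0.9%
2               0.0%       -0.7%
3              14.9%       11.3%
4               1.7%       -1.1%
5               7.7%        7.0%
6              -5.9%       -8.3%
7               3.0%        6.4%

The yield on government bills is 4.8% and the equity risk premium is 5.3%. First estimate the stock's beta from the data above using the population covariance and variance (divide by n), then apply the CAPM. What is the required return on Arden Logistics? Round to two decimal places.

Mean R_i = (5.2 + 0.0 + 14.9 + 1.7 + 7.7 − 5.9 + 3.0) / 7 = 3.8000%
Mean R_m = (0.9 − 0.7 + 11.3 − 1.1 + 7.0 − 8.3 + 6.4) / 7 = 2.2143%
Σ(R_i − R̄_i)(R_m − R̄_m) = 234.3500  ⇒  Cov = 234.3500 / 7 = 33.4786
Σ(R_m − R̄_m)² = 254.7286  ⇒  Var(R_m) = 254.7286 / 7 = 36.3898
β = Cov / Var(R_m) = 33.4786 / 36.3898 = 0.9200
E(R) = R_f + β × MRP = 4.8% + 0.9200 × 5.3% = 9.68%

9.68%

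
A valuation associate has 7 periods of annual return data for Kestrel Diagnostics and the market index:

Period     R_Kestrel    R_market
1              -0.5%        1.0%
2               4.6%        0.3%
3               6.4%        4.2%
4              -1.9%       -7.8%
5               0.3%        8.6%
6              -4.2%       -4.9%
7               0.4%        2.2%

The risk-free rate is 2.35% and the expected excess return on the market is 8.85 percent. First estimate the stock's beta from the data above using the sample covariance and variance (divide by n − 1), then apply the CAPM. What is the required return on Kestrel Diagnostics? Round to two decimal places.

Mean R_i = (-0.5 + 4.6 + 6.4 − 1.9 + 0.3 − 4.2 + 0.4) / 7 = 0.7286%
Mean R_m = (1.0 + 0.3 + 4.2 − 7.8 + 8.6 − 4.9 + 2.2) / 7 = 0.5143%
Σ(R_i − R̄_i)(R_m − R̄_m) = 63.9971  ⇒  Cov = 63.9971 / 6 = 10.6662
Σ(R_m − R̄_m)² = 180.5286  ⇒  Var(R_m) = 180.5286 / 6 = 30.0881
β = Cov / Var(R_m) = 10.6662 / 30.0881 = 0.3545
E(R) = R_f + β × MRP = 2.35% + 0.3545 × 8.85% = 5.49%

5.49%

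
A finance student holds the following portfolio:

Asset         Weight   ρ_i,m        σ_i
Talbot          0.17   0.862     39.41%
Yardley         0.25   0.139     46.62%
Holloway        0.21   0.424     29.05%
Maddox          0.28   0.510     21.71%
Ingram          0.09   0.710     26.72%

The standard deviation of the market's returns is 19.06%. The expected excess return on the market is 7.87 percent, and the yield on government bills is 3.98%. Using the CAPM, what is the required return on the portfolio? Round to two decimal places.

β_Talbot = 0.862 × 39.41% / 19.06% = 1.7823
β_Yardley = 0.139 × 46.62% / 19.06% = 0.3400
β_Holloway = 0.424 × 29.05% / 19.06% = 0.6462
β_Maddox = 0.510 × 21.71% / 19.06% = 0.5809
β_Ingram = 0.710 × 26.72% / 19.06% = 0.9953
β_P = Σ w_i β_i = 0.17×1.7823 + 0.25×0.3400 + 0.21×0.6462 + 0.28×0.5809 + 0.09×0.9953 = 0.7759
E(R_P) = R_f + β_P × MRP = 3.98% + 0.7759 × 7.87% = 10.09%

10.09%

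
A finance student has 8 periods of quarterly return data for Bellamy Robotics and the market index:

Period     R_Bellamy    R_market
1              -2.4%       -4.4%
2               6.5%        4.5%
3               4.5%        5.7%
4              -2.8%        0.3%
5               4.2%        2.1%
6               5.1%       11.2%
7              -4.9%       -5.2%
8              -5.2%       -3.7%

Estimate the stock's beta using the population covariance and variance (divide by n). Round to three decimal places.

Mean R_i = (-2.4 + 6.5 + 4.5 − 2.8 + 4.2 + 5.1 − 4.9 − 5.2) / 8 = 0.6250%
Mean R_m = (-4.4 + 4.5 + 5.7 + 0.3 + 2.1 + 11.2 − 5.2 − 3.7) / 8 = 1.3125%
Σ(R_i − R̄_i)(R_m − R̄_m) = 168.7175  ⇒  Cov = 168.7175 / 8 = 21.0897
Σ(R_m − R̄_m)² = 228.9888  ⇒  Var(R_m) = 228.9888 / 8 = 28.6236
β = Cov / Var(R_m) = 21.0897 / 28.6236 = 0.7368

0.737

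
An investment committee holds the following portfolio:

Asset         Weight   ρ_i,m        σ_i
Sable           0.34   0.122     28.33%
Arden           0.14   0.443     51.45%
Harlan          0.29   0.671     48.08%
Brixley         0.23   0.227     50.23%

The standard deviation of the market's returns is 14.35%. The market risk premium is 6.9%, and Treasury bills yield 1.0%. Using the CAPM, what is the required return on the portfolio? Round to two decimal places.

8.86%

β_Sable = 0.122 × 28.33% / 14.35% = 0.2409
β_Arden = 0.443 × 51.45% / 14.35% = 1.5883
β_Harlan = 0.671 × 48.08% / 14.35% = 2.2482
β_Brixley = 0.227 × 50.23% / 14.35% = 0.7946
β_P = Σ w_i β_i = 0.34×0.2409 + 0.14×1.5883 + 0.29×2.2482 + 0.23×0.7946 = 1.1390
E(R_P) = R_f + β_P × MRP = 1.0% + 1.1390 × 6.9% = 8.86%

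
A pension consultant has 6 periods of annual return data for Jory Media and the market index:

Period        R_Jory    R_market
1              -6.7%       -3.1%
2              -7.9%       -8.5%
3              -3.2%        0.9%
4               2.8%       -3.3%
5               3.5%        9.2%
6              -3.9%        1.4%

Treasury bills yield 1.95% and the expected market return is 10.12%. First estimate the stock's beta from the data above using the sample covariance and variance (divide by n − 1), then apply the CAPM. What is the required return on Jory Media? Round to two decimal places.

6.25%

Mean R_i = (-6.7 − 7.9 − 3.2 + 2.8 + 3.5 − 3.9) / 6 = -2.5667%
Mean R_m = (-3.1 − 8.5 + 0.9 − 3.3 + 9.2 + 1.4) / 6 = -0.5667%
Σ(R_i − R̄_i)(R_m − R̄_m) = 93.8133  ⇒  Cov = 93.8133 / 5 = 18.7627
Σ(R_m − R̄_m)² = 178.2333  ⇒  Var(R_m) = 178.2333 / 5 = 35.6467
β = Cov / Var(R_m) = 18.7627 / 35.6467 = 0.5264
MRP = 10.12% − 1.95% = 8.17%
E(R) = R_f + β × MRP = 1.95% + 0.5264 × 8.17% = 6.25%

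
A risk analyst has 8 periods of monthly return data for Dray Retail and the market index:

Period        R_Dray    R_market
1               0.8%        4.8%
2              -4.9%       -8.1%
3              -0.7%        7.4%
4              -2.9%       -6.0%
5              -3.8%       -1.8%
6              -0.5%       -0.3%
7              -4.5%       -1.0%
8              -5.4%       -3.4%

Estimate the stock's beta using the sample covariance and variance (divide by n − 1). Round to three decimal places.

Mean R_i = (0.8 − 4.9 − 0.7 − 2.9 − 3.8 − 0.5 − 4.5 − 5.4) / 8 = -2.7375%
Mean R_m = (4.8 − 8.1 + 7.4 − 6.0 − 1.8 − 0.3 − 1.0 − 3.4) / 8 = -1.0500%
Σ(R_i − R̄_i)(R_m − R̄_m) = 62.6050  ⇒  Cov = 62.6050 / 7 = 8.9436
Σ(R_m − R̄_m)² = 186.4800  ⇒  Var(R_m) = 186.4800 / 7 = 26.6400
β = Cov / Var(R_m) = 8.9436 / 26.6400 = 0.3357

0.336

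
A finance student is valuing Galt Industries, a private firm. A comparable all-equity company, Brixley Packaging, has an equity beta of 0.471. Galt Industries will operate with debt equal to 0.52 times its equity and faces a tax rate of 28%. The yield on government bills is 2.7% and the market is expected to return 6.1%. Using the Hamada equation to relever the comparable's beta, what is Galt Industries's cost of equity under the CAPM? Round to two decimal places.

4.90%

β_L = β_U × [1 + (1 − t)(D/E)] = 0.471 × [1 + (1 − 0.28) × 0.52]
    = 0.471 × [1 + 0.72 × 0.52] = 0.471 × 1.3744 = 0.6473
MRP = 6.1% − 2.7% = 3.40%
E(R) = R_f + β_L × MRP = 2.7% + 0.6473 × 3.4% = 4.90%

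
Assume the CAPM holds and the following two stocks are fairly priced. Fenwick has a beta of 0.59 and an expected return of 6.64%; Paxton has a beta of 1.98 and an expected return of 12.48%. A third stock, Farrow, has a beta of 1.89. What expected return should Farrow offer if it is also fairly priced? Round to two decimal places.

MRP (SML slope) = (12.48% − 6.64%) / (1.98 − 0.59) = 5.84% / 1.39 = 4.2014%
R_f (intercept) = 6.64% − 0.59 × 4.2014% = 4.1612%
E(R_Farrow) = R_f + β × MRP = 4.1612% + 1.89 × 4.2014% = 12.10%

12.10%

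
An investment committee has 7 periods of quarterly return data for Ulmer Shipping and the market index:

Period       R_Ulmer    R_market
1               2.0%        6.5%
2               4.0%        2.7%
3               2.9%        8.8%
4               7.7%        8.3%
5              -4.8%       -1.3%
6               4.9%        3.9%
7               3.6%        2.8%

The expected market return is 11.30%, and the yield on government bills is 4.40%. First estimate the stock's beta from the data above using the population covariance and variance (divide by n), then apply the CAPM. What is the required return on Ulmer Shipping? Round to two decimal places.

Mean R_i = (2.0 + 4.0 + 2.9 + 7.7 − 4.8 + 4.9 + 3.6) / 7 = 2.9000%
Mean R_m = (6.5 + 2.7 + 8.8 + 8.3 − 1.3 + 3.9 + 2.8) / 7 = 4.5286%
Σ(R_i − R̄_i)(R_m − R̄_m) = 56.7300  ⇒  Cov = 56.7300 / 7 = 8.1043
Σ(R_m − R̄_m)² = 77.0543  ⇒  Var(R_m) = 77.0543 / 7 = 11.0078
β = Cov / Var(R_m) = 8.1043 / 11.0078 = 0.7362
MRP = 11.30% − 4.40% = 6.90%
E(R) = R_f + β × MRP = 4.40% + 0.7362 × 6.90% = 9.48%

9.48%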